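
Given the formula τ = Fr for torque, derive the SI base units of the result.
Units of each symbol in τ = Fr:
  F (force): kg·m/s²
  r (lever arm): m

Multiplying the contributions: [kg·m/s²] · [m]
Adding exponents of each base unit: kg: 1, m: 2, s: -2
SI base units of torque: kg·m²/s²

Answer: kg·m²/s²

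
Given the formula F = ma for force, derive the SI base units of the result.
Units of each symbol in F = ma:
  m (mass): kg
  a (acceleration): m/s²

Multiplying the contributions: [kg] · [m/s²]
Adding exponents of each base unit: kg: 1, m: 1, s: -2
SI base units of force: kg·m/s²

Answer: kg·m/s²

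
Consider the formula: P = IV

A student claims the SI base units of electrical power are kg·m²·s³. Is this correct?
Units of each symbol in P = IV:
  I (current): A
  V (voltage, in volts): kg·m²/(s³·A)

Multiplying the contributions: [A] · [kg·m²/(s³·A)]
Adding exponents of each base unit: kg: 1, m: 2, s: -3
SI base units of electrical power: kg·m²/s³

The claimed units kg·m²·s³ (exponents kg: 1, m: 2, s: 3) do not match the derived units kg·m²/s³ (exponents kg: 1, m: 2, s: -3), so the claim is incorrect.

Answer: No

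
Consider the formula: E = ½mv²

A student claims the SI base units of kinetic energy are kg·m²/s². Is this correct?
Units of each symbol in E = ½mv²:
  m (mass): kg
  v (speed): m/s  → to the power 2, contributes m²/s²
  The factor ½ is dimensionless.

Multiplying the contributions: [kg] · [m²/s²]
Adding exponents of each base unit: kg: 1, m: 2, s: -2
SI base units of kinetic energy: kg·m²/s²

The claimed units kg·m²/s² match the derived units, so the claim is correct.

Answer: Yes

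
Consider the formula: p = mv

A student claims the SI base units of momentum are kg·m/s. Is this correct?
Units of each symbol in p = mv:
  m (mass): kg
  v (velocity): m/s

Multiplying the contributions: [kg] · [m/s]
Adding exponents of each base unit: kg: 1, m: 1, s: -1
SI base units of momentum: kg·m/s

The claimed units kg·m/s match the derived units, so the claim is correct.

Answer: Yes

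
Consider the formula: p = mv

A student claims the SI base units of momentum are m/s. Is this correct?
Units of each symbol in p = mv:
  m (mass): kg
  v (velocity): m/s

Multiplying the contributions: [kg] · [m/s]
Adding exponents of each base unit: kg: 1, m: 1, s: -1
SI base units of momentum: kg·m/s

The claimed units m/s (exponents m: 1, s: -1) do not match the derived units kg·m/s (exponents kg: 1, m: 1, s: -1), so the claim is incorrect.

Answer: No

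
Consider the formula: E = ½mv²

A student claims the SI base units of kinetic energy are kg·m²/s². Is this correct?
Units of each symbol in E = ½mv²:
  m (mass): kg
  v (speed): m/s  → to the power 2, contributes m²/s²
  The factor ½ is dimensionless.

Multiplying the contributions: [kg] · [m²/s²]
Adding exponents of each base unit: kg: 1, m: 2, s: -2
SI base units of kinetic energy: kg·m²/s²

The claimed units kg·m²/s² match the derived units, so the claim is correct.

Answer: Yes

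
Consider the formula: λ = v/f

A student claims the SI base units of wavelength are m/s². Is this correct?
Units of each symbol in λ = v/f:
  v (wave speed): m/s
  f (frequency): 1/s  → in the denominator, contributes s

Multiplying the contributions: [m/s] · [s]
Adding exponents of each base unit: m: 1
SI base units of wavelength: m

The claimed units m/s² (exponents m: 1, s: -2) do not match the derived units m (exponents m: 1), so the claim is incorrect.

Answer: No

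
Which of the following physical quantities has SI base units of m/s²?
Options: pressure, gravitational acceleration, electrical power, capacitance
Checking the SI base units of each option:
  pressure (P = F/A): kg/(m·s²)  ✗
  gravitational acceleration (g = GM/r²): m/s²  ✓ matches
  electrical power (P = IV): kg·m²/s³  ✗
  capacitance (C = Q/V): s⁴·A²/(kg·m²)  ✗

Only gravitational acceleration has units m/s².

Answer: gravitational acceleration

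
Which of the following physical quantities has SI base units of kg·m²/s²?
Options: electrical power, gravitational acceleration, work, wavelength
Checking the SI base units of each option:
  electrical power (P = IV): kg·m²/s³  ✗
  gravitational acceleration (g = GM/r²): m/s²  ✗
  work (W = Fd): kg·m²/s²  ✓ matches
  wavelength (λ = v/f): m  ✗

Only work has units kg·m²/s².

Answer: work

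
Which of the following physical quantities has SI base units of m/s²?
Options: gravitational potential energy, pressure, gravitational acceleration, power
Checking the SI base units of each option:
  gravitational potential energy (U = -GMm/r): kg·m²/s²  ✗
  pressure (P = F/A): kg/(m·s²)  ✗
  gravitational acceleration (g = GM/r²): m/s²  ✓ matches
  power (P = W/t): kg·m²/s³  ✗

Only gravitational acceleration has units m/s².

Answer: gravitational acceleration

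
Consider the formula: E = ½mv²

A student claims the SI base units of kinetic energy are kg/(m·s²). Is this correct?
Units of each symbol in E = ½mv²:
  m (mass): kg
  v (speed): m/s  → to the power 2, contributes m²/s²
  The factor ½ is dimensionless.

Multiplying the contributions: [kg] · [m²/s²]
Adding exponents of each base unit: kg: 1, m: 2, s: -2
SI base units of kinetic energy: kg·m²/s²

The claimed units kg/(m·s²) (exponents kg: 1, m: -1, s: -2) do not match the derived units kg·m²/s² (exponents kg: 1, m: 2, s: -2), so the claim is incorrect.

Answer: No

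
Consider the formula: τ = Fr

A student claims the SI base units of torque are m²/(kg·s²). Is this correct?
Units of each symbol in τ = Fr:
  F (force): kg·m/s²
  r (lever arm): m

Multiplying the contributions: [kg·m/s²] · [m]
Adding exponents of each base unit: kg: 1, m: 2, s: -2
SI base units of torque: kg·m²/s²

The claimed units m²/(kg·s²) (exponents kg: -1, m: 2, s: -2) do not match the derived units kg·m²/s² (exponents kg: 1, m: 2, s: -2), so the claim is incorrect.

Answer: No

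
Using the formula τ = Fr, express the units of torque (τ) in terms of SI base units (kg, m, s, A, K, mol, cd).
Units of each symbol in τ = Fr:
  F (force): kg·m/s²
  r (lever arm): m

Multiplying the contributions: [kg·m/s²] · [m]
Adding exponents of each base unit: kg: 1, m: 2, s: -2
SI base units of torque: kg·m²/s²

Answer: kg·m²/s²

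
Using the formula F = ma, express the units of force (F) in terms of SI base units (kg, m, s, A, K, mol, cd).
Units of each symbol in F = ma:
  m (mass): kg
  a (acceleration): m/s²

Multiplying the contributions: [kg] · [m/s²]
Adding exponents of each base unit: kg: 1, m: 1, s: -2
SI base units of force: kg·m/s²

Answer: kg·m/s²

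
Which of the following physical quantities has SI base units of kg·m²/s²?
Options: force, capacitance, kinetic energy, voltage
Checking the SI base units of each option:
  force (F = ma): kg·m/s²  ✗
  capacitance (C = Q/V): s⁴·A²/(kg·m²)  ✗
  kinetic energy (E = ½mv²): kg·m²/s²  ✓ matches
  voltage (V = IR): kg·m²/(s³·A)  ✗

Only kinetic energy has units kg·m²/s².

Answer: kinetic energy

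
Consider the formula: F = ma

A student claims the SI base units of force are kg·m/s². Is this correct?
Units of each symbol in F = ma:
  m (mass): kg
  a (acceleration): m/s²

Multiplying the contributions: [kg] · [m/s²]
Adding exponents of each base unit: kg: 1, m: 1, s: -2
SI base units of force: kg·m/s²

The claimed units kg·m/s² match the derived units, so the claim is correct.

Answer: Yes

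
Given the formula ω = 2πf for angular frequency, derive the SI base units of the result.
Units of each symbol in ω = 2πf:
  f (frequency): 1/s
  The factor 2π is dimensionless.

Multiplying the contributions: [1/s]
Adding exponents of each base unit: s: -1
SI base units of angular frequency: 1/s

Answer: 1/s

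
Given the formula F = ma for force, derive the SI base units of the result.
Units of each symbol in F = ma:
  m (mass): kg
  a (acceleration): m/s²

Multiplying the contributions: [kg] · [m/s²]
Adding exponents of each base unit: kg: 1, m: 1, s: -2
SI base units of force: kg·m/s²

Answer: kg·m/s²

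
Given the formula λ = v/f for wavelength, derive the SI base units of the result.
Units of each symbol in λ = v/f:
  v (wave speed): m/s
  f (frequency): 1/s  → in the denominator, contributes s

Multiplying the contributions: [m/s] · [s]
Adding exponents of each base unit: m: 1
SI base units of wavelength: m

Answer: m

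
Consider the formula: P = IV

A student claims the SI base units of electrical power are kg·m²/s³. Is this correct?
Units of each symbol in P = IV:
  I (current): A
  V (voltage, in volts): kg·m²/(s³·A)

Multiplying the contributions: [A] · [kg·m²/(s³·A)]
Adding exponents of each base unit: kg: 1, m: 2, s: -3
SI base units of electrical power: kg·m²/s³

The claimed units kg·m²/s³ match the derived units, so the claim is correct.

Answer: Yes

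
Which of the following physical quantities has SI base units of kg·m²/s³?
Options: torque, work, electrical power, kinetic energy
Checking the SI base units of each option:
  torque (τ = Fr): kg·m²/s²  ✗
  work (W = Fd): kg·m²/s²  ✗
  electrical power (P = IV): kg·m²/s³  ✓ matches
  kinetic energy (E = ½mv²): kg·m²/s²  ✗

Only electrical power has units kg·m²/s³.

Answer: electrical power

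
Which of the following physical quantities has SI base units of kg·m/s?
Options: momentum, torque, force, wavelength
Checking the SI base units of each option:
  momentum (p = mv): kg·m/s  ✓ matches
  torque (τ = Fr): kg·m²/s²  ✗
  force (F = ma): kg·m/s²  ✗
  wavelength (λ = v/f): m  ✗

Only momentum has units kg·m/s.

Answer: momentum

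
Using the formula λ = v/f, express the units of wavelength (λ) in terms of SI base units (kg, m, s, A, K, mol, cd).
Units of each symbol in λ = v/f:
  v (wave speed): m/s
  f (frequency): 1/s  → in the denominator, contributes s

Multiplying the contributions: [m/s] · [s]
Adding exponents of each base unit: m: 1
SI base units of wavelength: m

Answer: m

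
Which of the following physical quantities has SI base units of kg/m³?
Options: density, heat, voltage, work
Checking the SI base units of each option:
  density (ρ = m/V): kg/m³  ✓ matches
  heat (Q = mcΔT): kg·m²/s²  ✗
  voltage (V = IR): kg·m²/(s³·A)  ✗
  work (W = Fd): kg·m²/s²  ✗

Only density has units kg/m³.

Answer: density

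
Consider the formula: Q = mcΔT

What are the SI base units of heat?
Units of each symbol in Q = mcΔT:
  m (mass): kg
  c (specific heat capacity, in J/(kg·K)): m²/(s²·K)
  ΔT (temperature change): K

Multiplying the contributions: [kg] · [m²/(s²·K)] · [K]
Adding exponents of each base unit: kg: 1, m: 2, s: -2
SI base units of heat: kg·m²/s²

Answer: kg·m²/s²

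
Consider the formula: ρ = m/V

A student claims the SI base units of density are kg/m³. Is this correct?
Units of each symbol in ρ = m/V:
  m (mass): kg
  V (volume): m³  → in the denominator, contributes 1/m³

Multiplying the contributions: [kg] · [1/m³]
Adding exponents of each base unit: kg: 1, m: -3
SI base units of density: kg/m³

The claimed units kg/m³ match the derived units, so the claim is correct.

Answer: Yes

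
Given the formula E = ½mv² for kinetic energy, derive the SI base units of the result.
Units of each symbol in E = ½mv²:
  m (mass): kg
  v (speed): m/s  → to the power 2, contributes m²/s²
  The factor ½ is dimensionless.

Multiplying the contributions: [kg] · [m²/s²]
Adding exponents of each base unit: kg: 1, m: 2, s: -2
SI base units of kinetic energy: kg·m²/s²

Answer: kg·m²/s²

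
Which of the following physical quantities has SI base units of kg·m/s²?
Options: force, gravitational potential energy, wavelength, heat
Checking the SI base units of each option:
  force (F = ma): kg·m/s²  ✓ matches
  gravitational potential energy (U = -GMm/r): kg·m²/s²  ✗
  wavelength (λ = v/f): m  ✗
  heat (Q = mcΔT): kg·m²/s²  ✗

Only force has units kg·m/s².

Answer: force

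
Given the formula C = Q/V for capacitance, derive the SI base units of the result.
Units of each symbol in C = Q/V:
  Q (charge, in coulombs): s·A
  V (voltage, in volts): kg·m²/(s³·A)  → in the denominator, contributes s³·A/(kg·m²)

Multiplying the contributions: [s·A] · [s³·A/(kg·m²)]
Adding exponents of each base unit: kg: -1, m: -2, s: 4, A: 2
SI base units of capacitance: s⁴·A²/(kg·m²)

Answer: s⁴·A²/(kg·m²)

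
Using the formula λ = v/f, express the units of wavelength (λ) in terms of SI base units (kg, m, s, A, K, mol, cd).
Units of each symbol in λ = v/f:
  v (wave speed): m/s
  f (frequency): 1/s  → in the denominator, contributes s

Multiplying the contributions: [m/s] · [s]
Adding exponents of each base unit: m: 1
SI base units of wavelength: m

Answer: m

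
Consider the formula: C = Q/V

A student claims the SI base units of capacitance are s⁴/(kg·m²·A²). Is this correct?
Units of each symbol in C = Q/V:
  Q (charge, in coulombs): s·A
  V (voltage, in volts): kg·m²/(s³·A)  → in the denominator, contributes s³·A/(kg·m²)

Multiplying the contributions: [s·A] · [s³·A/(kg·m²)]
Adding exponents of each base unit: kg: -1, m: -2, s: 4, A: 2
SI base units of capacitance: s⁴·A²/(kg·m²)

The claimed units s⁴/(kg·m²·A²) (exponents kg: -1, m: -2, s: 4, A: -2) do not match the derived units s⁴·A²/(kg·m²) (exponents kg: -1, m: -2, s: 4, A: 2), so the claim is incorrect.

Answer: No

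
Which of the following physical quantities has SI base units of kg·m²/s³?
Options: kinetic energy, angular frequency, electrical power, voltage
Checking the SI base units of each option:
  kinetic energy (E = ½mv²): kg·m²/s²  ✗
  angular frequency (ω = 2πf): 1/s  ✗
  electrical power (P = IV): kg·m²/s³  ✓ matches
  voltage (V = IR): kg·m²/(s³·A)  ✗

Only electrical power has units kg·m²/s³.

Answer: electrical power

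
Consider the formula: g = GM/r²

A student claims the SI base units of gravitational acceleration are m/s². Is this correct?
Units of each symbol in g = GM/r²:
  G (gravitational constant): m³/(kg·s²)
  M (mass): kg
  r (distance): m  → to the power 2 in the denominator, contributes 1/m²

Multiplying the contributions: [m³/(kg·s²)] · [kg] · [1/m²]
Adding exponents of each base unit: m: 1, s: -2
SI base units of gravitational acceleration: m/s²

The claimed units m/s² match the derived units, so the claim is correct.

Answer: Yes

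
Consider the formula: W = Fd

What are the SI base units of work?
Units of each symbol in W = Fd:
  F (force): kg·m/s²
  d (displacement): m

Multiplying the contributions: [kg·m/s²] · [m]
Adding exponents of each base unit: kg: 1, m: 2, s: -2
SI base units of work: kg·m²/s²

Answer: kg·m²/s²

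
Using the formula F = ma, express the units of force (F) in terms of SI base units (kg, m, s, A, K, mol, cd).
Units of each symbol in F = ma:
  m (mass): kg
  a (acceleration): m/s²

Multiplying the contributions: [kg] · [m/s²]
Adding exponents of each base unit: kg: 1, m: 1, s: -2
SI base units of force: kg·m/s²

Answer: kg·m/s²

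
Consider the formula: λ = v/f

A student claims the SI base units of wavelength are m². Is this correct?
Units of each symbol in λ = v/f:
  v (wave speed): m/s
  f (frequency): 1/s  → in the denominator, contributes s

Multiplying the contributions: [m/s] · [s]
Adding exponents of each base unit: m: 1
SI base units of wavelength: m

The claimed units m² (exponents m: 2) do not match the derived units m (exponents m: 1), so the claim is incorrect.

Answer: No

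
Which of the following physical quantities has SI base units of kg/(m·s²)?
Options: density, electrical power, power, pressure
Checking the SI base units of each option:
  density (ρ = m/V): kg/m³  ✗
  electrical power (P = IV): kg·m²/s³  ✗
  power (P = W/t): kg·m²/s³  ✗
  pressure (P = F/A): kg/(m·s²)  ✓ matches

Only pressure has units kg/(m·s²).

Answer: pressure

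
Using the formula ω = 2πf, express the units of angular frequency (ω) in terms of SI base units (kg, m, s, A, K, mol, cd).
Units of each symbol in ω = 2πf:
  f (frequency): 1/s
  The factor 2π is dimensionless.

Multiplying the contributions: [1/s]
Adding exponents of each base unit: s: -1
SI base units of angular frequency: 1/s

Answer: 1/s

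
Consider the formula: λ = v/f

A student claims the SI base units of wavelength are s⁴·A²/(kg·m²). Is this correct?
Units of each symbol in λ = v/f:
  v (wave speed): m/s
  f (frequency): 1/s  → in the denominator, contributes s

Multiplying the contributions: [m/s] · [s]
Adding exponents of each base unit: m: 1
SI base units of wavelength: m

The claimed units s⁴·A²/(kg·m²) (exponents kg: -1, m: -2, s: 4, A: 2) do not match the derived units m (exponents m: 1), so the claim is incorrect.

Answer: No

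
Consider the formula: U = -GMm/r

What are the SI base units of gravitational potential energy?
Units of each symbol in U = -GMm/r:
  G (gravitational constant): m³/(kg·s²)
  M (mass): kg
  m (mass): kg
  r (distance): m  → in the denominator, contributes 1/m
  The minus sign does not affect the units.

Multiplying the contributions: [m³/(kg·s²)] · [kg] · [kg] · [1/m]
Adding exponents of each base unit: kg: 1, m: 2, s: -2
SI base units of gravitational potential energy: kg·m²/s²

Answer: kg·m²/s²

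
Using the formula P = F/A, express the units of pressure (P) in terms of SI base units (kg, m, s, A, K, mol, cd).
Units of each symbol in P = F/A:
  F (force): kg·m/s²
  A (area): m²  → in the denominator, contributes 1/m²

Multiplying the contributions: [kg·m/s²] · [1/m²]
Adding exponents of each base unit: kg: 1, m: -1, s: -2
SI base units of pressure: kg/(m·s²)

Answer: kg/(m·s²)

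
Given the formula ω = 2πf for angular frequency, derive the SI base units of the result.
Units of each symbol in ω = 2πf:
  f (frequency): 1/s
  The factor 2π is dimensionless.

Multiplying the contributions: [1/s]
Adding exponents of each base unit: s: -1
SI base units of angular frequency: 1/s

Answer: 1/s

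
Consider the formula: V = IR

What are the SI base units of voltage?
Units of each symbol in V = IR:
  I (current): A
  R (resistance, in ohms): kg·m²/(s³·A²)

Multiplying the contributions: [A] · [kg·m²/(s³·A²)]
Adding exponents of each base unit: kg: 1, m: 2, s: -3, A: -1
SI base units of voltage: kg·m²/(s³·A)

Answer: kg·m²/(s³·A)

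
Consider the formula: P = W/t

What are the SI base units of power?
Units of each symbol in P = W/t:
  W (work): kg·m²/s²
  t (time): s  → in the denominator, contributes 1/s

Multiplying the contributions: [kg·m²/s²] · [1/s]
Adding exponents of each base unit: kg: 1, m: 2, s: -3
SI base units of power: kg·m²/s³

Answer: kg·m²/s³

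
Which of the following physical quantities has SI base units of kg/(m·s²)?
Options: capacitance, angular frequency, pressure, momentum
Checking the SI base units of each option:
  capacitance (C = Q/V): s⁴·A²/(kg·m²)  ✗
  angular frequency (ω = 2πf): 1/s  ✗
  pressure (P = F/A): kg/(m·s²)  ✓ matches
  momentum (p = mv): kg·m/s  ✗

Only pressure has units kg/(m·s²).

Answer: pressure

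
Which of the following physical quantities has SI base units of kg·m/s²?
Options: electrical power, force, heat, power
Checking the SI base units of each option:
  electrical power (P = IV): kg·m²/s³  ✗
  force (F = ma): kg·m/s²  ✓ matches
  heat (Q = mcΔT): kg·m²/s²  ✗
  power (P = W/t): kg·m²/s³  ✗

Only force has units kg·m/s².

Answer: force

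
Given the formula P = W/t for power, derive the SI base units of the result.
Units of each symbol in P = W/t:
  W (work): kg·m²/s²
  t (time): s  → in the denominator, contributes 1/s

Multiplying the contributions: [kg·m²/s²] · [1/s]
Adding exponents of each base unit: kg: 1, m: 2, s: -3
SI base units of power: kg·m²/s³

Answer: kg·m²/s³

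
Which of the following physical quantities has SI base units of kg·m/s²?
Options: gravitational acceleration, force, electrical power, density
Checking the SI base units of each option:
  gravitational acceleration (g = GM/r²): m/s²  ✗
  force (F = ma): kg·m/s²  ✓ matches
  electrical power (P = IV): kg·m²/s³  ✗
  density (ρ = m/V): kg/m³  ✗

Only force has units kg·m/s².

Answer: force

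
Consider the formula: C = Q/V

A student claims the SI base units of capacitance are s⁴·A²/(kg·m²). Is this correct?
Units of each symbol in C = Q/V:
  Q (charge, in coulombs): s·A
  V (voltage, in volts): kg·m²/(s³·A)  → in the denominator, contributes s³·A/(kg·m²)

Multiplying the contributions: [s·A] · [s³·A/(kg·m²)]
Adding exponents of each base unit: kg: -1, m: -2, s: 4, A: 2
SI base units of capacitance: s⁴·A²/(kg·m²)

The claimed units s⁴·A²/(kg·m²) match the derived units, so the claim is correct.

Answer: Yes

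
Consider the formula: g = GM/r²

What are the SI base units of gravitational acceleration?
Units of each symbol in g = GM/r²:
  G (gravitational constant): m³/(kg·s²)
  M (mass): kg
  r (distance): m  → to the power 2 in the denominator, contributes 1/m²

Multiplying the contributions: [m³/(kg·s²)] · [kg] · [1/m²]
Adding exponents of each base unit: m: 1, s: -2
SI base units of gravitational acceleration: m/s²

Answer: m/s²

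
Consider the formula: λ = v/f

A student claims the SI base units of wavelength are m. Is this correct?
Units of each symbol in λ = v/f:
  v (wave speed): m/s
  f (frequency): 1/s  → in the denominator, contributes s

Multiplying the contributions: [m/s] · [s]
Adding exponents of each base unit: m: 1
SI base units of wavelength: m

The claimed units m match the derived units, so the claim is correct.

Answer: Yes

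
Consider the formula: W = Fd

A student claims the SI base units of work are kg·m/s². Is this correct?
Units of each symbol in W = Fd:
  F (force): kg·m/s²
  d (displacement): m

Multiplying the contributions: [kg·m/s²] · [m]
Adding exponents of each base unit: kg: 1, m: 2, s: -2
SI base units of work: kg·m²/s²

The claimed units kg·m/s² (exponents kg: 1, m: 1, s: -2) do not match the derived units kg·m²/s² (exponents kg: 1, m: 2, s: -2), so the claim is incorrect.

Answer: No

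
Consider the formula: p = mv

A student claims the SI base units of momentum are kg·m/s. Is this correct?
Units of each symbol in p = mv:
  m (mass): kg
  v (velocity): m/s

Multiplying the contributions: [kg] · [m/s]
Adding exponents of each base unit: kg: 1, m: 1, s: -1
SI base units of momentum: kg·m/s

The claimed units kg·m/s match the derived units, so the claim is correct.

Answer: Yes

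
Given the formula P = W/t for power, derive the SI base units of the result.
Units of each symbol in P = W/t:
  W (work): kg·m²/s²
  t (time): s  → in the denominator, contributes 1/s

Multiplying the contributions: [kg·m²/s²] · [1/s]
Adding exponents of each base unit: kg: 1, m: 2, s: -3
SI base units of power: kg·m²/s³

Answer: kg·m²/s³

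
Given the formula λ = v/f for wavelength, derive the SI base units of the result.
Units of each symbol in λ = v/f:
  v (wave speed): m/s
  f (frequency): 1/s  → in the denominator, contributes s

Multiplying the contributions: [m/s] · [s]
Adding exponents of each base unit: m: 1
SI base units of wavelength: m

Answer: m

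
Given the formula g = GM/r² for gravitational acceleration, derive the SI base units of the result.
Units of each symbol in g = GM/r²:
  G (gravitational constant): m³/(kg·s²)
  M (mass): kg
  r (distance): m  → to the power 2 in the denominator, contributes 1/m²

Multiplying the contributions: [m³/(kg·s²)] · [kg] · [1/m²]
Adding exponents of each base unit: m: 1, s: -2
SI base units of gravitational acceleration: m/s²

Answer: m/s²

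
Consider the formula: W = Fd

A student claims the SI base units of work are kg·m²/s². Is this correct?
Units of each symbol in W = Fd:
  F (force): kg·m/s²
  d (displacement): m

Multiplying the contributions: [kg·m/s²] · [m]
Adding exponents of each base unit: kg: 1, m: 2, s: -2
SI base units of work: kg·m²/s²

The claimed units kg·m²/s² match the derived units, so the claim is correct.

Answer: Yes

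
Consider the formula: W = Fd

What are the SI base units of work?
Units of each symbol in W = Fd:
  F (force): kg·m/s²
  d (displacement): m

Multiplying the contributions: [kg·m/s²] · [m]
Adding exponents of each base unit: kg: 1, m: 2, s: -2
SI base units of work: kg·m²/s²

Answer: kg·m²/s²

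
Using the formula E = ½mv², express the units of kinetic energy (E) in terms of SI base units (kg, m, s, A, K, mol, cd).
Units of each symbol in E = ½mv²:
  m (mass): kg
  v (speed): m/s  → to the power 2, contributes m²/s²
  The factor ½ is dimensionless.

Multiplying the contributions: [kg] · [m²/s²]
Adding exponents of each base unit: kg: 1, m: 2, s: -2
SI base units of kinetic energy: kg·m²/s²

Answer: kg·m²/s²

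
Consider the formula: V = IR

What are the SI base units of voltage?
Units of each symbol in V = IR:
  I (current): A
  R (resistance, in ohms): kg·m²/(s³·A²)

Multiplying the contributions: [A] · [kg·m²/(s³·A²)]
Adding exponents of each base unit: kg: 1, m: 2, s: -3, A: -1
SI base units of voltage: kg·m²/(s³·A)

Answer: kg·m²/(s³·A)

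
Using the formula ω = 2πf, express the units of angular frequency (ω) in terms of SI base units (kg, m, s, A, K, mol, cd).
Units of each symbol in ω = 2πf:
  f (frequency): 1/s
  The factor 2π is dimensionless.

Multiplying the contributions: [1/s]
Adding exponents of each base unit: s: -1
SI base units of angular frequency: 1/s

Answer: 1/s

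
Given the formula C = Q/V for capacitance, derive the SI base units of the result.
Units of each symbol in C = Q/V:
  Q (charge, in coulombs): s·A
  V (voltage, in volts): kg·m²/(s³·A)  → in the denominator, contributes s³·A/(kg·m²)

Multiplying the contributions: [s·A] · [s³·A/(kg·m²)]
Adding exponents of each base unit: kg: -1, m: -2, s: 4, A: 2
SI base units of capacitance: s⁴·A²/(kg·m²)

Answer: s⁴·A²/(kg·m²)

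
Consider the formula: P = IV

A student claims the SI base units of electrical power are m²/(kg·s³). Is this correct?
Units of each symbol in P = IV:
  I (current): A
  V (voltage, in volts): kg·m²/(s³·A)

Multiplying the contributions: [A] · [kg·m²/(s³·A)]
Adding exponents of each base unit: kg: 1, m: 2, s: -3
SI base units of electrical power: kg·m²/s³

The claimed units m²/(kg·s³) (exponents kg: -1, m: 2, s: -3) do not match the derived units kg·m²/s³ (exponents kg: 1, m: 2, s: -3), so the claim is incorrect.

Answer: No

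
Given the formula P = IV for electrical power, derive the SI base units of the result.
Units of each symbol in P = IV:
  I (current): A
  V (voltage, in volts): kg·m²/(s³·A)

Multiplying the contributions: [A] · [kg·m²/(s³·A)]
Adding exponents of each base unit: kg: 1, m: 2, s: -3
SI base units of electrical power: kg·m²/s³

Answer: kg·m²/s³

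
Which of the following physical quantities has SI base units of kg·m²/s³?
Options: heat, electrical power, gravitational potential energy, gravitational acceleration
Checking the SI base units of each option:
  heat (Q = mcΔT): kg·m²/s²  ✗
  electrical power (P = IV): kg·m²/s³  ✓ matches
  gravitational potential energy (U = -GMm/r): kg·m²/s²  ✗
  gravitational acceleration (g = GM/r²): m/s²  ✗

Only electrical power has units kg·m²/s³.

Answer: electrical power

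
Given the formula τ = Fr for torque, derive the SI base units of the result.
Units of each symbol in τ = Fr:
  F (force): kg·m/s²
  r (lever arm): m

Multiplying the contributions: [kg·m/s²] · [m]
Adding exponents of each base unit: kg: 1, m: 2, s: -2
SI base units of torque: kg·m²/s²

Answer: kg·m²/s²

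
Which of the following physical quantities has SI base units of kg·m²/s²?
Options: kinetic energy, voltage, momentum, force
Checking the SI base units of each option:
  kinetic energy (E = ½mv²): kg·m²/s²  ✓ matches
  voltage (V = IR): kg·m²/(s³·A)  ✗
  momentum (p = mv): kg·m/s  ✗
  force (F = ma): kg·m/s²  ✗

Only kinetic energy has units kg·m²/s².

Answer: kinetic energy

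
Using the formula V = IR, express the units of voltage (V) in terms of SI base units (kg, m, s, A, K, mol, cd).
Units of each symbol in V = IR:
  I (current): A
  R (resistance, in ohms): kg·m²/(s³·A²)

Multiplying the contributions: [A] · [kg·m²/(s³·A²)]
Adding exponents of each base unit: kg: 1, m: 2, s: -3, A: -1
SI base units of voltage: kg·m²/(s³·A)

Answer: kg·m²/(s³·A)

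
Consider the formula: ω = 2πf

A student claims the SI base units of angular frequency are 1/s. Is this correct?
Units of each symbol in ω = 2πf:
  f (frequency): 1/s
  The factor 2π is dimensionless.

Multiplying the contributions: [1/s]
Adding exponents of each base unit: s: -1
SI base units of angular frequency: 1/s

The claimed units 1/s match the derived units, so the claim is correct.

Answer: Yes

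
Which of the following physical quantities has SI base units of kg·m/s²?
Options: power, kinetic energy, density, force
Checking the SI base units of each option:
  power (P = W/t): kg·m²/s³  ✗
  kinetic energy (E = ½mv²): kg·m²/s²  ✗
  density (ρ = m/V): kg/m³  ✗
  force (F = ma): kg·m/s²  ✓ matches

Only force has units kg·m/s².

Answer: force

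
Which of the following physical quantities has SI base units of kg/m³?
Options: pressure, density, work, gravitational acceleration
Checking the SI base units of each option:
  pressure (P = F/A): kg/(m·s²)  ✗
  density (ρ = m/V): kg/m³  ✓ matches
  work (W = Fd): kg·m²/s²  ✗
  gravitational acceleration (g = GM/r²): m/s²  ✗

Only density has units kg/m³.

Answer: density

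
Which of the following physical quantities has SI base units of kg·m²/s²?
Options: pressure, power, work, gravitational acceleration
Checking the SI base units of each option:
  pressure (P = F/A): kg/(m·s²)  ✗
  power (P = W/t): kg·m²/s³  ✗
  work (W = Fd): kg·m²/s²  ✓ matches
  gravitational acceleration (g = GM/r²): m/s²  ✗

Only work has units kg·m²/s².

Answer: work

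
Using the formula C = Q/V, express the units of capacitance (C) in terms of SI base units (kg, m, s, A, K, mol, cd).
Units of each symbol in C = Q/V:
  Q (charge, in coulombs): s·A
  V (voltage, in volts): kg·m²/(s³·A)  → in the denominator, contributes s³·A/(kg·m²)

Multiplying the contributions: [s·A] · [s³·A/(kg·m²)]
Adding exponents of each base unit: kg: -1, m: -2, s: 4, A: 2
SI base units of capacitance: s⁴·A²/(kg·m²)

Answer: s⁴·A²/(kg·m²)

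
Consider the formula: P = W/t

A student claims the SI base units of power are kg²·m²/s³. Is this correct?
Units of each symbol in P = W/t:
  W (work): kg·m²/s²
  t (time): s  → in the denominator, contributes 1/s

Multiplying the contributions: [kg·m²/s²] · [1/s]
Adding exponents of each base unit: kg: 1, m: 2, s: -3
SI base units of power: kg·m²/s³

The claimed units kg²·m²/s³ (exponents kg: 2, m: 2, s: -3) do not match the derived units kg·m²/s³ (exponents kg: 1, m: 2, s: -3), so the claim is incorrect.

Answer: No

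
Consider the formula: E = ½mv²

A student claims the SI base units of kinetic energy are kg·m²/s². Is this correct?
Units of each symbol in E = ½mv²:
  m (mass): kg
  v (speed): m/s  → to the power 2, contributes m²/s²
  The factor ½ is dimensionless.

Multiplying the contributions: [kg] · [m²/s²]
Adding exponents of each base unit: kg: 1, m: 2, s: -2
SI base units of kinetic energy: kg·m²/s²

The claimed units kg·m²/s² match the derived units, so the claim is correct.

Answer: Yes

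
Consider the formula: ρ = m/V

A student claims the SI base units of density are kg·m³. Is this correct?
Units of each symbol in ρ = m/V:
  m (mass): kg
  V (volume): m³  → in the denominator, contributes 1/m³

Multiplying the contributions: [kg] · [1/m³]
Adding exponents of each base unit: kg: 1, m: -3
SI base units of density: kg/m³

The claimed units kg·m³ (exponents kg: 1, m: 3) do not match the derived units kg/m³ (exponents kg: 1, m: -3), so the claim is incorrect.

Answer: No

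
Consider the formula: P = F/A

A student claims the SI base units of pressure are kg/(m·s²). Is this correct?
Units of each symbol in P = F/A:
  F (force): kg·m/s²
  A (area): m²  → in the denominator, contributes 1/m²

Multiplying the contributions: [kg·m/s²] · [1/m²]
Adding exponents of each base unit: kg: 1, m: -1, s: -2
SI base units of pressure: kg/(m·s²)

The claimed units kg/(m·s²) match the derived units, so the claim is correct.

Answer: Yes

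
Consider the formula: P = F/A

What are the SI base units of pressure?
Units of each symbol in P = F/A:
  F (force): kg·m/s²
  A (area): m²  → in the denominator, contributes 1/m²

Multiplying the contributions: [kg·m/s²] · [1/m²]
Adding exponents of each base unit: kg: 1, m: -1, s: -2
SI base units of pressure: kg/(m·s²)

Answer: kg/(m·s²)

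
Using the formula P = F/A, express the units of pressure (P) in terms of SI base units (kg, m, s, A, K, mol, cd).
Units of each symbol in P = F/A:
  F (force): kg·m/s²
  A (area): m²  → in the denominator, contributes 1/m²

Multiplying the contributions: [kg·m/s²] · [1/m²]
Adding exponents of each base unit: kg: 1, m: -1, s: -2
SI base units of pressure: kg/(m·s²)

Answer: kg/(m·s²)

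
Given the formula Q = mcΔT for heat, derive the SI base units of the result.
Units of each symbol in Q = mcΔT:
  m (mass): kg
  c (specific heat capacity, in J/(kg·K)): m²/(s²·K)
  ΔT (temperature change): K

Multiplying the contributions: [kg] · [m²/(s²·K)] · [K]
Adding exponents of each base unit: kg: 1, m: 2, s: -2
SI base units of heat: kg·m²/s²

Answer: kg·m²/s²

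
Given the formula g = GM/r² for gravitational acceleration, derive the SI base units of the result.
Units of each symbol in g = GM/r²:
  G (gravitational constant): m³/(kg·s²)
  M (mass): kg
  r (distance): m  → to the power 2 in the denominator, contributes 1/m²

Multiplying the contributions: [m³/(kg·s²)] · [kg] · [1/m²]
Adding exponents of each base unit: m: 1, s: -2
SI base units of gravitational acceleration: m/s²

Answer: m/s²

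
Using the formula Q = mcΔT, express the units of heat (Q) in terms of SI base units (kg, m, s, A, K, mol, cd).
Units of each symbol in Q = mcΔT:
  m (mass): kg
  c (specific heat capacity, in J/(kg·K)): m²/(s²·K)
  ΔT (temperature change): K

Multiplying the contributions: [kg] · [m²/(s²·K)] · [K]
Adding exponents of each base unit: kg: 1, m: 2, s: -2
SI base units of heat: kg·m²/s²

Answer: kg·m²/s²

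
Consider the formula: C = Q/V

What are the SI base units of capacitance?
Units of each symbol in C = Q/V:
  Q (charge, in coulombs): s·A
  V (voltage, in volts): kg·m²/(s³·A)  → in the denominator, contributes s³·A/(kg·m²)

Multiplying the contributions: [s·A] · [s³·A/(kg·m²)]
Adding exponents of each base unit: kg: -1, m: -2, s: 4, A: 2
SI base units of capacitance: s⁴·A²/(kg·m²)

Answer: s⁴·A²/(kg·m²)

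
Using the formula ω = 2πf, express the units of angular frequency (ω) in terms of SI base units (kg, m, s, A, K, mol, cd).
Units of each symbol in ω = 2πf:
  f (frequency): 1/s
  The factor 2π is dimensionless.

Multiplying the contributions: [1/s]
Adding exponents of each base unit: s: -1
SI base units of angular frequency: 1/s

Answer: 1/s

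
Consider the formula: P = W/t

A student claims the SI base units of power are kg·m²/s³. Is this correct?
Units of each symbol in P = W/t:
  W (work): kg·m²/s²
  t (time): s  → in the denominator, contributes 1/s

Multiplying the contributions: [kg·m²/s²] · [1/s]
Adding exponents of each base unit: kg: 1, m: 2, s: -3
SI base units of power: kg·m²/s³

The claimed units kg·m²/s³ match the derived units, so the claim is correct.

Answer: Yes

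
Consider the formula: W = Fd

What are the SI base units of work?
Units of each symbol in W = Fd:
  F (force): kg·m/s²
  d (displacement): m

Multiplying the contributions: [kg·m/s²] · [m]
Adding exponents of each base unit: kg: 1, m: 2, s: -2
SI base units of work: kg·m²/s²

Answer: kg·m²/s²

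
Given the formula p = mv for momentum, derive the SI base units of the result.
Units of each symbol in p = mv:
  m (mass): kg
  v (velocity): m/s

Multiplying the contributions: [kg] · [m/s]
Adding exponents of each base unit: kg: 1, m: 1, s: -1
SI base units of momentum: kg·m/s

Answer: kg·m/s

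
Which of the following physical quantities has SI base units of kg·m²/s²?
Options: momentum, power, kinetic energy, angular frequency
Checking the SI base units of each option:
  momentum (p = mv): kg·m/s  ✗
  power (P = W/t): kg·m²/s³  ✗
  kinetic energy (E = ½mv²): kg·m²/s²  ✓ matches
  angular frequency (ω = 2πf): 1/s  ✗

Only kinetic energy has units kg·m²/s².

Answer: kinetic energy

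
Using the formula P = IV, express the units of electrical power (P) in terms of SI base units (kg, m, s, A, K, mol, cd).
Units of each symbol in P = IV:
  I (current): A
  V (voltage, in volts): kg·m²/(s³·A)

Multiplying the contributions: [A] · [kg·m²/(s³·A)]
Adding exponents of each base unit: kg: 1, m: 2, s: -3
SI base units of electrical power: kg·m²/s³

Answer: kg·m²/s³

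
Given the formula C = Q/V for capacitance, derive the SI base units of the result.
Units of each symbol in C = Q/V:
  Q (charge, in coulombs): s·A
  V (voltage, in volts): kg·m²/(s³·A)  → in the denominator, contributes s³·A/(kg·m²)

Multiplying the contributions: [s·A] · [s³·A/(kg·m²)]
Adding exponents of each base unit: kg: -1, m: -2, s: 4, A: 2
SI base units of capacitance: s⁴·A²/(kg·m²)

Answer: s⁴·A²/(kg·m²)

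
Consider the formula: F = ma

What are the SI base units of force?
Units of each symbol in F = ma:
  m (mass): kg
  a (acceleration): m/s²

Multiplying the contributions: [kg] · [m/s²]
Adding exponents of each base unit: kg: 1, m: 1, s: -2
SI base units of force: kg·m/s²

Answer: kg·m/s²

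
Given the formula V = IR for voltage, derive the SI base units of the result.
Units of each symbol in V = IR:
  I (current): A
  R (resistance, in ohms): kg·m²/(s³·A²)

Multiplying the contributions: [A] · [kg·m²/(s³·A²)]
Adding exponents of each base unit: kg: 1, m: 2, s: -3, A: -1
SI base units of voltage: kg·m²/(s³·A)

Answer: kg·m²/(s³·A)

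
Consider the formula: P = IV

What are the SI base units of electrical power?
Units of each symbol in P = IV:
  I (current): A
  V (voltage, in volts): kg·m²/(s³·A)

Multiplying the contributions: [A] · [kg·m²/(s³·A)]
Adding exponents of each base unit: kg: 1, m: 2, s: -3
SI base units of electrical power: kg·m²/s³

Answer: kg·m²/s³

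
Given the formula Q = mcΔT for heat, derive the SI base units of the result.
Units of each symbol in Q = mcΔT:
  m (mass): kg
  c (specific heat capacity, in J/(kg·K)): m²/(s²·K)
  ΔT (temperature change): K

Multiplying the contributions: [kg] · [m²/(s²·K)] · [K]
Adding exponents of each base unit: kg: 1, m: 2, s: -2
SI base units of heat: kg·m²/s²

Answer: kg·m²/s²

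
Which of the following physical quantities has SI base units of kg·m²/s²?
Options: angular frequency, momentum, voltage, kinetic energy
Checking the SI base units of each option:
  angular frequency (ω = 2πf): 1/s  ✗
  momentum (p = mv): kg·m/s  ✗
  voltage (V = IR): kg·m²/(s³·A)  ✗
  kinetic energy (E = ½mv²): kg·m²/s²  ✓ matches

Only kinetic energy has units kg·m²/s².

Answer: kinetic energy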